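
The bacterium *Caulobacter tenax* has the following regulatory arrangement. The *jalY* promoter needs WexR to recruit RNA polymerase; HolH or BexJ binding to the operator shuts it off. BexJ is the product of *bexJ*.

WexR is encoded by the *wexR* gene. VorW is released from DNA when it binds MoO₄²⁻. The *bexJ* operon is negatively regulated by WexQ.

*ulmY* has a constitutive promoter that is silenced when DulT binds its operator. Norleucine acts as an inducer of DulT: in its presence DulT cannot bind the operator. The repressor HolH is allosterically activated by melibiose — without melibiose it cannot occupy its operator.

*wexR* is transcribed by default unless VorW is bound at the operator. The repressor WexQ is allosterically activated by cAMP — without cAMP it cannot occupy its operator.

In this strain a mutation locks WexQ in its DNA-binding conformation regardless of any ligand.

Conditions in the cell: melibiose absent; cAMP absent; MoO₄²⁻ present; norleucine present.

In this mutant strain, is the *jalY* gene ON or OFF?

ON

MoO₄²⁻ is present, so VorW is inactive.
With no repressor bound, *wexR* is transcribed.
So WexR is produced and active.
Melibiose is absent, so HolH is inactive.
WexQ is constitutively active in this strain.
With repressor WexQ bound, *bexJ* is not transcribed.
So BexJ is not produced.
No repressor is bound and WexR is active, so *jalY* is transcribed.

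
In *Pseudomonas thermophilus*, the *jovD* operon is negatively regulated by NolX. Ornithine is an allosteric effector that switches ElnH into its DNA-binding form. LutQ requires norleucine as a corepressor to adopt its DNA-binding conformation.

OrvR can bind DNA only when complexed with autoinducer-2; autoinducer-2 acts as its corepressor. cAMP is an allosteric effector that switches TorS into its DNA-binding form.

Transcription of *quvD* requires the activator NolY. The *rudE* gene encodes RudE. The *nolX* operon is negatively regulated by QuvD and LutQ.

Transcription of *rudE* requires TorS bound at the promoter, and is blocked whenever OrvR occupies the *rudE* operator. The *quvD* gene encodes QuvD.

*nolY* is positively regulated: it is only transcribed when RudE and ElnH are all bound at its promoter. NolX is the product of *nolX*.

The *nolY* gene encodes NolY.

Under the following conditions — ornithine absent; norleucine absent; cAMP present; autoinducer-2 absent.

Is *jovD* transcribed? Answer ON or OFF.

OFF

Autoinducer-2 is absent, so OrvR is inactive.
cAMP is present, so TorS is active.
No repressor is bound and TorS is active, so *rudE* is transcribed.
So RudE is produced and active.
Ornithine is absent, so ElnH is inactive.
Required activator ElnH is absent, so *nolY* is not transcribed.
So NolY is not produced.
Required activator NolY is absent, so *quvD* is not transcribed.
So QuvD is not produced.
Norleucine is absent, so LutQ is inactive.
With no repressor bound, *nolX* is transcribed.
So NolX is produced and active.
With repressor NolX bound, *jovD* is not transcribed.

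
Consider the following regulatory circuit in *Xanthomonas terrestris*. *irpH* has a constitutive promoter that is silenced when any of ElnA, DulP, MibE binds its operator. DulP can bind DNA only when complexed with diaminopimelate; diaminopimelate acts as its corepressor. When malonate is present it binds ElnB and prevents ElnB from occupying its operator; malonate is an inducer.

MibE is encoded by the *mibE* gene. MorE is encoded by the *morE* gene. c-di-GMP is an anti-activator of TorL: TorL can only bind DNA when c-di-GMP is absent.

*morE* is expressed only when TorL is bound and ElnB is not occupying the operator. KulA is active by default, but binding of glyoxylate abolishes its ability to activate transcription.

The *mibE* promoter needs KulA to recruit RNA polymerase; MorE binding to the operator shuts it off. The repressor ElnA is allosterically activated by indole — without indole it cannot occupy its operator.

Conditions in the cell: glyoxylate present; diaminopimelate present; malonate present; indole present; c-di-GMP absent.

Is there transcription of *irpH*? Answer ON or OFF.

OFF

Indole is present, so ElnA is active.
Diaminopimelate is present, so DulP is active.
Glyoxylate is present, so KulA is inactive.
c-di-GMP is absent, so TorL is active.
Malonate is present, so ElnB is inactive.
No repressor is bound and TorL is active, so *morE* is transcribed.
So MorE is produced and active.
With repressor MorE bound, *mibE* is not transcribed.
So MibE is not produced.
With repressor ElnA bound, *irpH* is not transcribed.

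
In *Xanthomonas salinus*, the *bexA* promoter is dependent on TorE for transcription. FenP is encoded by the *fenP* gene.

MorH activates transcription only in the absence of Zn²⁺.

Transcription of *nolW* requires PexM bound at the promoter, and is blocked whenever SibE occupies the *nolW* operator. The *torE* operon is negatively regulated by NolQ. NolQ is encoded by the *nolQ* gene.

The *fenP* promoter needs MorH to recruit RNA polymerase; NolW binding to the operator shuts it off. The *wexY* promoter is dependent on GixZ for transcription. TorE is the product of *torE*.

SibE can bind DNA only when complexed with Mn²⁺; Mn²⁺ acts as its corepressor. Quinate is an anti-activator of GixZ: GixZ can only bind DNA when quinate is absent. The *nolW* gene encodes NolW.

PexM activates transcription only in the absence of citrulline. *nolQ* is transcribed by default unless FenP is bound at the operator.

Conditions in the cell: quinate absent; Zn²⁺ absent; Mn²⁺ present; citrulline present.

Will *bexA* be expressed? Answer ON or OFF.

Citrulline is present, so PexM is inactive.
Mn²⁺ is present, so SibE is active.
With repressor SibE bound, *nolW* is not transcribed.
So NolW is not produced.
Zn²⁺ is absent, so MorH is active.
No repressor is bound and MorH is active, so *fenP* is transcribed.
So FenP is produced and active.
With repressor FenP bound, *nolQ* is not transcribed.
So NolQ is not produced.
With no repressor bound, *torE* is transcribed.
So TorE is produced and active.
No repressor is bound and TorE is active, so *bexA* is transcribed.

ON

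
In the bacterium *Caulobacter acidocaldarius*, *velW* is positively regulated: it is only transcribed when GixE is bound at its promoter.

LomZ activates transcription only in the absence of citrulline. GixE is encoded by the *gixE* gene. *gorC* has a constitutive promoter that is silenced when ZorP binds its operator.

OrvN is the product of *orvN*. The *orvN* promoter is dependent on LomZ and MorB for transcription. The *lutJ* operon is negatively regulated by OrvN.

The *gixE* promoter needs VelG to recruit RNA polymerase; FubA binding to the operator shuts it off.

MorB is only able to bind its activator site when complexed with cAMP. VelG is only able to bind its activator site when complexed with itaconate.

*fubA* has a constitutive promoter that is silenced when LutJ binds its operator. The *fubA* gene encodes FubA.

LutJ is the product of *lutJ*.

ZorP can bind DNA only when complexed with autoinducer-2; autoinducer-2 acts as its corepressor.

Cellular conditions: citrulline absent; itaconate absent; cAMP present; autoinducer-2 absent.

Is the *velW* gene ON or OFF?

Citrulline is absent, so LomZ is active.
cAMP is present, so MorB is active.
No repressor is bound and LomZ and MorB are active, so *orvN* is transcribed.
So OrvN is produced and active.
With repressor OrvN bound, *lutJ* is not transcribed.
So LutJ is not produced.
With no repressor bound, *fubA* is transcribed.
So FubA is produced and active.
Itaconate is absent, so VelG is inactive.
With repressor FubA bound, *gixE* is not transcribed.
So GixE is not produced.
Required activator GixE is absent, so *velW* is not transcribed.

OFF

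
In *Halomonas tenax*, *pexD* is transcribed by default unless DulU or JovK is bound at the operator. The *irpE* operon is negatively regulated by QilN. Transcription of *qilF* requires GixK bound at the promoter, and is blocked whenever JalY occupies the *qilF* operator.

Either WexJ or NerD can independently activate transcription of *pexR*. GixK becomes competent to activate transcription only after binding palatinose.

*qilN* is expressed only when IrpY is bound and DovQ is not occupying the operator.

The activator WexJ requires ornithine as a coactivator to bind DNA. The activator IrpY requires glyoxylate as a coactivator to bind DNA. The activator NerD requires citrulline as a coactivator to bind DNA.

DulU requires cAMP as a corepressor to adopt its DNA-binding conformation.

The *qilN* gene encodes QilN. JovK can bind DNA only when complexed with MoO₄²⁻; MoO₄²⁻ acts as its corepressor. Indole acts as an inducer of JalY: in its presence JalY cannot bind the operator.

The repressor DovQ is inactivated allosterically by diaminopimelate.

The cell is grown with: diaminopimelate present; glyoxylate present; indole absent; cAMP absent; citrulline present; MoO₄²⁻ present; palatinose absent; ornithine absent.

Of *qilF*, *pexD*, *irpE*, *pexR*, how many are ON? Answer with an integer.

1

Indole is absent, so JalY is active.
Palatinose is absent, so GixK is inactive.
With repressor JalY bound, *qilF* is not transcribed.
→ *qilF* is OFF.
cAMP is absent, so DulU is inactive.
MoO₄²⁻ is present, so JovK is active.
With repressor JovK bound, *pexD* is not transcribed.
→ *pexD* is OFF.
Glyoxylate is present, so IrpY is active.
Diaminopimelate is present, so DovQ is inactive.
No repressor is bound and IrpY is active, so *qilN* is transcribed.
So QilN is produced and active.
With repressor QilN bound, *irpE* is not transcribed.
→ *irpE* is OFF.
Ornithine is absent, so WexJ is inactive.
Citrulline is present, so NerD is active.
Activator NerD is present, so *pexR* is transcribed.
→ *pexR* is ON.
1 of the 4 genes is transcribed.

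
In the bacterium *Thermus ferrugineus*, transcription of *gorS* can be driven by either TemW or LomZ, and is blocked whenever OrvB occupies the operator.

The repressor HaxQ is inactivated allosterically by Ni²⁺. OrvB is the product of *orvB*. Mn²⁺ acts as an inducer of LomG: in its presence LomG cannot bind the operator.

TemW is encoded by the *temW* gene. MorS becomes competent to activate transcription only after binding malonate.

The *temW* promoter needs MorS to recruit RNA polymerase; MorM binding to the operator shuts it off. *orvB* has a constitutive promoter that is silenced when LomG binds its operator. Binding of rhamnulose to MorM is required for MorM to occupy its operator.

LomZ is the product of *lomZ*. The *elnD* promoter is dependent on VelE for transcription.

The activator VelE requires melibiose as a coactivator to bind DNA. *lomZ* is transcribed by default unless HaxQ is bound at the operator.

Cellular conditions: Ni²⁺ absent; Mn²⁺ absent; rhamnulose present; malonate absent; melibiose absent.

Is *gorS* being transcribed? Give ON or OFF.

OFF

Mn²⁺ is absent, so LomG is active.
With repressor LomG bound, *orvB* is not transcribed.
So OrvB is not produced.
Malonate is absent, so MorS is inactive.
Rhamnulose is present, so MorM is active.
With repressor MorM bound, *temW* is not transcribed.
So TemW is not produced.
Ni²⁺ is absent, so HaxQ is active.
With repressor HaxQ bound, *lomZ* is not transcribed.
So LomZ is not produced.
No activator is available at the *gorS* promoter, so *gorS* is not transcribed.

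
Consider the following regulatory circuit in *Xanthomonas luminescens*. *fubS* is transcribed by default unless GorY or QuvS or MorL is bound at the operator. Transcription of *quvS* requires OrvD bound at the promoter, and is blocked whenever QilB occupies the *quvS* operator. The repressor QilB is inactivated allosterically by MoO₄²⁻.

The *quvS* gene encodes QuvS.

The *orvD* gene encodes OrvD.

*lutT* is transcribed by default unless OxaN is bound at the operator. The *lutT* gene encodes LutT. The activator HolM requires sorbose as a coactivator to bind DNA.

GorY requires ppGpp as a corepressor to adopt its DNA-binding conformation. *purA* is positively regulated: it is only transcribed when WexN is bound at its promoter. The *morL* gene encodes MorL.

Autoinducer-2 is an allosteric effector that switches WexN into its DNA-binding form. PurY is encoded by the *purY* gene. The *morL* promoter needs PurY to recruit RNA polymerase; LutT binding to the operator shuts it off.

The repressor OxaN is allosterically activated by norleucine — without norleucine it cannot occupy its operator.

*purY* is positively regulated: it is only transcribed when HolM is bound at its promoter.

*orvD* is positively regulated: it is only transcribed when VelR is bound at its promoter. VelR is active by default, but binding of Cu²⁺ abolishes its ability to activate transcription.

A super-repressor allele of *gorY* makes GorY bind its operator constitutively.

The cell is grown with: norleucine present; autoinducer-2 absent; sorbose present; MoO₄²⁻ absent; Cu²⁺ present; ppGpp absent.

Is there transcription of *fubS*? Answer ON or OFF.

GorY is constitutively active in this strain.
Cu²⁺ is present, so VelR is inactive.
Required activator VelR is absent, so *orvD* is not transcribed.
So OrvD is not produced.
MoO₄²⁻ is absent, so QilB is active.
With repressor QilB bound, *quvS* is not transcribed.
So QuvS is not produced.
Sorbose is present, so HolM is active.
No repressor is bound and HolM is active, so *purY* is transcribed.
So PurY is produced and active.
Norleucine is present, so OxaN is active.
With repressor OxaN bound, *lutT* is not transcribed.
So LutT is not produced.
No repressor is bound and PurY is active, so *morL* is transcribed.
So MorL is produced and active.
With repressor GorY bound, *fubS* is not transcribed.

OFF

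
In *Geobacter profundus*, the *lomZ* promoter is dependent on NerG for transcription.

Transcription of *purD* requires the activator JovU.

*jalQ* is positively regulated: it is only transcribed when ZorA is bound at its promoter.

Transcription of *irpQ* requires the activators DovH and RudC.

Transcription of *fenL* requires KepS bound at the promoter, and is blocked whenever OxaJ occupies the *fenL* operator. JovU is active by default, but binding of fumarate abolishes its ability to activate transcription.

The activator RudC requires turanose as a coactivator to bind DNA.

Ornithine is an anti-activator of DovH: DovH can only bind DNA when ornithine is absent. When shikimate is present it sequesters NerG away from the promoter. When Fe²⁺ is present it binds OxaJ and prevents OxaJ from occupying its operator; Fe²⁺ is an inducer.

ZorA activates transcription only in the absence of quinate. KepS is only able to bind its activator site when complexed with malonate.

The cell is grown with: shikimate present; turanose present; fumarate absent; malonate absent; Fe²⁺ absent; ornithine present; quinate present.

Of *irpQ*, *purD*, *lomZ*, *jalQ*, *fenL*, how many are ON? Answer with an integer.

1

Ornithine is present, so DovH is inactive.
Turanose is present, so RudC is active.
Required activator DovH is absent, so *irpQ* is not transcribed.
→ *irpQ* is OFF.
Fumarate is absent, so JovU is active.
No repressor is bound and JovU is active, so *purD* is transcribed.
→ *purD* is ON.
Shikimate is present, so NerG is inactive.
Required activator NerG is absent, so *lomZ* is not transcribed.
→ *lomZ* is OFF.
Quinate is present, so ZorA is inactive.
Required activator ZorA is absent, so *jalQ* is not transcribed.
→ *jalQ* is OFF.
Malonate is absent, so KepS is inactive.
Fe²⁺ is absent, so OxaJ is active.
With repressor OxaJ bound, *fenL* is not transcribed.
→ *fenL* is OFF.
1 of the 5 genes is transcribed.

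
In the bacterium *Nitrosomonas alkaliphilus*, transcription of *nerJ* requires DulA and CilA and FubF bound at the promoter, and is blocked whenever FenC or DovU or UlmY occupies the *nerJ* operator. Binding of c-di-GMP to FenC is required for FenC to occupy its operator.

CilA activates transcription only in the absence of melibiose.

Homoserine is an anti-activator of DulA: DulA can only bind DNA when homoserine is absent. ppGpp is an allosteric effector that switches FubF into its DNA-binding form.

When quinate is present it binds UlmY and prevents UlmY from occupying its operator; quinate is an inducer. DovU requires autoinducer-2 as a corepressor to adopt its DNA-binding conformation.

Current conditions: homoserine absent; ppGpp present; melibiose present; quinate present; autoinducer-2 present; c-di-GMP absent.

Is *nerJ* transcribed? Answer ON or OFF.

OFF

Homoserine is absent, so DulA is active.
Melibiose is present, so CilA is inactive.
ppGpp is present, so FubF is active.
c-di-GMP is absent, so FenC is inactive.
Autoinducer-2 is present, so DovU is active.
Quinate is present, so UlmY is inactive.
With repressor DovU bound, *nerJ* is not transcribed.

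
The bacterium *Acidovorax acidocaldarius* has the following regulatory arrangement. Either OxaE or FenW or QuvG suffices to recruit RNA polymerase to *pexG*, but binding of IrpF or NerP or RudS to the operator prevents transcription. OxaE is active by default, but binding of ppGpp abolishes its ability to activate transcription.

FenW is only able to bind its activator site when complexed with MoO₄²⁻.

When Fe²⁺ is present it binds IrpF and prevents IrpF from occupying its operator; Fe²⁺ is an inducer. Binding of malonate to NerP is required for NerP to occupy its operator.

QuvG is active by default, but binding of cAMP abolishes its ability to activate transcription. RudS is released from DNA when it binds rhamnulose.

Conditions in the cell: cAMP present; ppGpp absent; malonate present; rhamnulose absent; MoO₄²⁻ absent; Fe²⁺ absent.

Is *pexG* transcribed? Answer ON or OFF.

OFF

Fe²⁺ is absent, so IrpF is active.
Malonate is present, so NerP is active.
Rhamnulose is absent, so RudS is active.
ppGpp is absent, so OxaE is active.
MoO₄²⁻ is absent, so FenW is inactive.
cAMP is present, so QuvG is inactive.
With repressor IrpF bound, *pexG* is not transcribed.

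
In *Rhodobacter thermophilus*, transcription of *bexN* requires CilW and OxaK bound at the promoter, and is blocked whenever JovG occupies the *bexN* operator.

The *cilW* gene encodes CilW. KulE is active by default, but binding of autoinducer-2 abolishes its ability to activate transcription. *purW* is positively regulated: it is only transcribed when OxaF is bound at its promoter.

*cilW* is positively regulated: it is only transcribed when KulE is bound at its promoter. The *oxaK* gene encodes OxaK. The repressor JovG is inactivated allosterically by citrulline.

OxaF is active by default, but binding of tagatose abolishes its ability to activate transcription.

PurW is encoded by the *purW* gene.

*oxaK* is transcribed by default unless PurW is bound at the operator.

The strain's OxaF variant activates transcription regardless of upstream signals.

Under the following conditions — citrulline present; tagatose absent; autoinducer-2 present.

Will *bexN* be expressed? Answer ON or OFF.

Autoinducer-2 is present, so KulE is inactive.
Required activator KulE is absent, so *cilW* is not transcribed.
So CilW is not produced.
Citrulline is present, so JovG is inactive.
OxaF is constitutively active in this strain.
No repressor is bound and OxaF is active, so *purW* is transcribed.
So PurW is produced and active.
With repressor PurW bound, *oxaK* is not transcribed.
So OxaK is not produced.
Required activator CilW is absent, so *bexN* is not transcribed.

OFF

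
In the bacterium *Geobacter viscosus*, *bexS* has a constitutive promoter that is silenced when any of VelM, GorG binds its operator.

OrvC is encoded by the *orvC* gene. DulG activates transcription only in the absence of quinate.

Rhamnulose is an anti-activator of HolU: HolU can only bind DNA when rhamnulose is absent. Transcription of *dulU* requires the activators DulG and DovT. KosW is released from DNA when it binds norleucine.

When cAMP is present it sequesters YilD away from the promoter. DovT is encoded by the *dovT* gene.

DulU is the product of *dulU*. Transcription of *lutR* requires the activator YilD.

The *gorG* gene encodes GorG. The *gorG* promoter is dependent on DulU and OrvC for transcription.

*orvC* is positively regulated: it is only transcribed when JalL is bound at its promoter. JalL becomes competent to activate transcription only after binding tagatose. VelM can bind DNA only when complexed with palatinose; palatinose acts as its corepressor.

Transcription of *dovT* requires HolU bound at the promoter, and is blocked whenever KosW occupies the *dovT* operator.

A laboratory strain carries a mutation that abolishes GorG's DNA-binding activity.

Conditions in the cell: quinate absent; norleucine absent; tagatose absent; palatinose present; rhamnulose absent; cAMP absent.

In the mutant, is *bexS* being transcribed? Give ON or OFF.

Palatinose is present, so VelM is active.
GorG is non-functional in this strain, so it has no effect.
With repressor VelM bound, *bexS* is not transcribed.

OFF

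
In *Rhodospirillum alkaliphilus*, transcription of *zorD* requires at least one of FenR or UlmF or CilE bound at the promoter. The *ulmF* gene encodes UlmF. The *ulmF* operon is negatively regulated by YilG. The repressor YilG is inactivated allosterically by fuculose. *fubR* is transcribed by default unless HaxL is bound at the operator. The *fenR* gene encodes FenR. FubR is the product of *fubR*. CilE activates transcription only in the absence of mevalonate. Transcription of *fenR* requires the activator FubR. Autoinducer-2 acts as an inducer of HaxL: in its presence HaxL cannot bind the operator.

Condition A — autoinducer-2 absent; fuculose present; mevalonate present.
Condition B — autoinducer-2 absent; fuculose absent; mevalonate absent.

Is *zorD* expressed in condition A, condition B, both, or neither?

Condition A:
Autoinducer-2 is absent, so HaxL is active.
With repressor HaxL bound, *fubR* is not transcribed.
So FubR is not produced.
Required activator FubR is absent, so *fenR* is not transcribed.
So FenR is not produced.
Fuculose is present, so YilG is inactive.
With no repressor bound, *ulmF* is transcribed.
So UlmF is produced and active.
Mevalonate is present, so CilE is inactive.
Activator UlmF is present, so *zorD* is transcribed.
→ *zorD* is ON in A.
Condition B:
Autoinducer-2 is absent, so HaxL is active.
With repressor HaxL bound, *fubR* is not transcribed.
So FubR is not produced.
Required activator FubR is absent, so *fenR* is not transcribed.
So FenR is not produced.
Fuculose is absent, so YilG is active.
With repressor YilG bound, *ulmF* is not transcribed.
So UlmF is not produced.
Mevalonate is absent, so CilE is active.
Activator CilE is present, so *zorD* is transcribed.
→ *zorD* is ON in B.

both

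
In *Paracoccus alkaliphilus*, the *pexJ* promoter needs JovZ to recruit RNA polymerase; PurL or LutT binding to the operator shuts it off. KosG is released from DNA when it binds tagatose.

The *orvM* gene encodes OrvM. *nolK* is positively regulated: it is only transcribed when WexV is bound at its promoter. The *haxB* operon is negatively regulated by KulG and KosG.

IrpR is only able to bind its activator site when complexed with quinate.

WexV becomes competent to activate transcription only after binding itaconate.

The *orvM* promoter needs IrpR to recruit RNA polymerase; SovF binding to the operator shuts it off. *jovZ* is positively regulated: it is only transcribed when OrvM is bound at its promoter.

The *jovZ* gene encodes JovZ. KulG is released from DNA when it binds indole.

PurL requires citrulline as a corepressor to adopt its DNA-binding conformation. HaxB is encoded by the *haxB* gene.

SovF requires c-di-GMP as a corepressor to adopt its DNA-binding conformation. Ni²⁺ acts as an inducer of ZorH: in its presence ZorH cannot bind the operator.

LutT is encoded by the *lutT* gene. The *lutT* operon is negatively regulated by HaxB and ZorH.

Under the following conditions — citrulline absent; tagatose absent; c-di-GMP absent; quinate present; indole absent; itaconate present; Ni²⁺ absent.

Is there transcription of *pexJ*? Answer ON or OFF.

ON

Quinate is present, so IrpR is active.
c-di-GMP is absent, so SovF is inactive.
No repressor is bound and IrpR is active, so *orvM* is transcribed.
So OrvM is produced and active.
No repressor is bound and OrvM is active, so *jovZ* is transcribed.
So JovZ is produced and active.
Citrulline is absent, so PurL is inactive.
Indole is absent, so KulG is active.
Tagatose is absent, so KosG is active.
With repressor KulG bound, *haxB* is not transcribed.
So HaxB is not produced.
Ni²⁺ is absent, so ZorH is active.
With repressor ZorH bound, *lutT* is not transcribed.
So LutT is not produced.
No repressor is bound and JovZ is active, so *pexJ* is transcribed.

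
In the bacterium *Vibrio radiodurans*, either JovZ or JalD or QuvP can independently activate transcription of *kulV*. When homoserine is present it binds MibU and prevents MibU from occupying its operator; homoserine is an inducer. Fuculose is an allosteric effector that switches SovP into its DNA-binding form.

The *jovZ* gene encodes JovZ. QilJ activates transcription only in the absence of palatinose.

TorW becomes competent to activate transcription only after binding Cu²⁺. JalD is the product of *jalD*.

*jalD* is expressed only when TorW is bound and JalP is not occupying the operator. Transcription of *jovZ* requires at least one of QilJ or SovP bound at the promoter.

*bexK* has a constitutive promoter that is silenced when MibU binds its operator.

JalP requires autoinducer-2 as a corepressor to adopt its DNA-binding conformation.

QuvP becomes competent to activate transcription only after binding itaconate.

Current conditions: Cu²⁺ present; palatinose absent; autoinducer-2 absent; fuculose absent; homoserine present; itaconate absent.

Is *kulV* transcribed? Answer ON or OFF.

Palatinose is absent, so QilJ is active.
Fuculose is absent, so SovP is inactive.
Activator QilJ is present, so *jovZ* is transcribed.
So JovZ is produced and active.
Autoinducer-2 is absent, so JalP is inactive.
Cu²⁺ is present, so TorW is active.
No repressor is bound and TorW is active, so *jalD* is transcribed.
So JalD is produced and active.
Itaconate is absent, so QuvP is inactive.
Activator JovZ is present, so *kulV* is transcribed.

ON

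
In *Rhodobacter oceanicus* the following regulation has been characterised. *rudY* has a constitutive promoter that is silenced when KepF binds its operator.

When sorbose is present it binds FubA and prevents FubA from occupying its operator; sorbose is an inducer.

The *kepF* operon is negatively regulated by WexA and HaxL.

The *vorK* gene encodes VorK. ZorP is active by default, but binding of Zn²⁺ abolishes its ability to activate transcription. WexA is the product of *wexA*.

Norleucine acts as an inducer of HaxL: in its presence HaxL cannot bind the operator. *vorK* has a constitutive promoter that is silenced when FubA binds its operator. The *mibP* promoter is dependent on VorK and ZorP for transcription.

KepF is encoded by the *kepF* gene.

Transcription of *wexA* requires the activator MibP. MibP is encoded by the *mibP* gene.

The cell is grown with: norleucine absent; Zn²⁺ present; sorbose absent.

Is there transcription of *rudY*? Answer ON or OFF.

Sorbose is absent, so FubA is active.
With repressor FubA bound, *vorK* is not transcribed.
So VorK is not produced.
Zn²⁺ is present, so ZorP is inactive.
Required activator VorK is absent, so *mibP* is not transcribed.
So MibP is not produced.
Required activator MibP is absent, so *wexA* is not transcribed.
So WexA is not produced.
Norleucine is absent, so HaxL is active.
With repressor HaxL bound, *kepF* is not transcribed.
So KepF is not produced.
With no repressor bound, *rudY* is transcribed.

ON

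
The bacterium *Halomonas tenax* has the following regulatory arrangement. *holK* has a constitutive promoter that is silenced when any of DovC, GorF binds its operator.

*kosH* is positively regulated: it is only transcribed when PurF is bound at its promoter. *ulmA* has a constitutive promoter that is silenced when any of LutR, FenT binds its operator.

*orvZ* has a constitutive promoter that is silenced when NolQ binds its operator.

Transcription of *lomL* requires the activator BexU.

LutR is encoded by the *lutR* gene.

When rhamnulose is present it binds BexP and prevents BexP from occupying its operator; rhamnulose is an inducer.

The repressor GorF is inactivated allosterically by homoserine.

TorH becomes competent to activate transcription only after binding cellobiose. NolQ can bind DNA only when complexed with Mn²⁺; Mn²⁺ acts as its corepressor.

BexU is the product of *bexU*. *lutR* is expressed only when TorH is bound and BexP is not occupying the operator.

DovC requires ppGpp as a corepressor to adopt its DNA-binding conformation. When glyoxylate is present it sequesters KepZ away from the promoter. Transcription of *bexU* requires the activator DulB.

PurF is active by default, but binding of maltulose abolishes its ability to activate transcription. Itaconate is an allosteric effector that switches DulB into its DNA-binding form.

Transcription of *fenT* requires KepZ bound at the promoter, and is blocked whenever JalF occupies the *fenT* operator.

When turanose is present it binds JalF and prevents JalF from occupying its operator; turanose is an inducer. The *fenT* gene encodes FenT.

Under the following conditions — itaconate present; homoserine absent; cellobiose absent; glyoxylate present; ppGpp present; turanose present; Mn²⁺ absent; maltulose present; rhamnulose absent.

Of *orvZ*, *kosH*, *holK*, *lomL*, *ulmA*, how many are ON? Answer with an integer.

Mn²⁺ is absent, so NolQ is inactive.
With no repressor bound, *orvZ* is transcribed.
→ *orvZ* is ON.
Maltulose is present, so PurF is inactive.
Required activator PurF is absent, so *kosH* is not transcribed.
→ *kosH* is OFF.
ppGpp is present, so DovC is active.
Homoserine is absent, so GorF is active.
With repressor DovC bound, *holK* is not transcribed.
→ *holK* is OFF.
Itaconate is present, so DulB is active.
No repressor is bound and DulB is active, so *bexU* is transcribed.
So BexU is produced and active.
No repressor is bound and BexU is active, so *lomL* is transcribed.
→ *lomL* is ON.
Cellobiose is absent, so TorH is inactive.
Rhamnulose is absent, so BexP is active.
With repressor BexP bound, *lutR* is not transcribed.
So LutR is not produced.
Glyoxylate is present, so KepZ is inactive.
Turanose is present, so JalF is inactive.
Required activator KepZ is absent, so *fenT* is not transcribed.
So FenT is not produced.
With no repressor bound, *ulmA* is transcribed.
→ *ulmA* is ON.
3 of the 5 genes are transcribed.

3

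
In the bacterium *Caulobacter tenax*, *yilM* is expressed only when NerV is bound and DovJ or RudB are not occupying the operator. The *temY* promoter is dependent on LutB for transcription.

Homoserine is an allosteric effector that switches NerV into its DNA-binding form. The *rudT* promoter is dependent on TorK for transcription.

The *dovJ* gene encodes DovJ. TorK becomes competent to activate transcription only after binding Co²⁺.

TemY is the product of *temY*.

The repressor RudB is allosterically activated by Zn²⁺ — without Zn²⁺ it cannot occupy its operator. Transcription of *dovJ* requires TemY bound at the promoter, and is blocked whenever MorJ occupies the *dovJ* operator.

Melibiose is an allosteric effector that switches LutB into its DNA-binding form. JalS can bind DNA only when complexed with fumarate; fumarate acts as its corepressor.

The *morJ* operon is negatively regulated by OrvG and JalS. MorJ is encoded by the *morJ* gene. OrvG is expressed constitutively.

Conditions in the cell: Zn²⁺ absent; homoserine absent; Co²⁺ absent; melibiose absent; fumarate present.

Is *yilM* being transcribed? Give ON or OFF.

OFF

OrvG is produced constitutively and is active.
Fumarate is present, so JalS is active.
With repressor OrvG bound, *morJ* is not transcribed.
So MorJ is not produced.
Melibiose is absent, so LutB is inactive.
Required activator LutB is absent, so *temY* is not transcribed.
So TemY is not produced.
Required activator TemY is absent, so *dovJ* is not transcribed.
So DovJ is not produced.
Homoserine is absent, so NerV is inactive.
Zn²⁺ is absent, so RudB is inactive.
Required activator NerV is absent, so *yilM* is not transcribed.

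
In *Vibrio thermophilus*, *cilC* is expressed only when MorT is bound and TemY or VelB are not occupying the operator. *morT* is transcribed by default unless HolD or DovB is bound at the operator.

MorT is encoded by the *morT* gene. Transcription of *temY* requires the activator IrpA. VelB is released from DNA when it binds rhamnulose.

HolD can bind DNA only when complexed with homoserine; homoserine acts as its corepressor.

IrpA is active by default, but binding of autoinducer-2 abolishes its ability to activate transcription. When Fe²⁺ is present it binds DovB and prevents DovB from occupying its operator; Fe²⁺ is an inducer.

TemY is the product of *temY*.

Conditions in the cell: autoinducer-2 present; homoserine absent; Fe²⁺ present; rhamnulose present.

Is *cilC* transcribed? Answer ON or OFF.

Autoinducer-2 is present, so IrpA is inactive.
Required activator IrpA is absent, so *temY* is not transcribed.
So TemY is not produced.
Homoserine is absent, so HolD is inactive.
Fe²⁺ is present, so DovB is inactive.
With no repressor bound, *morT* is transcribed.
So MorT is produced and active.
Rhamnulose is present, so VelB is inactive.
No repressor is bound and MorT is active, so *cilC* is transcribed.

ON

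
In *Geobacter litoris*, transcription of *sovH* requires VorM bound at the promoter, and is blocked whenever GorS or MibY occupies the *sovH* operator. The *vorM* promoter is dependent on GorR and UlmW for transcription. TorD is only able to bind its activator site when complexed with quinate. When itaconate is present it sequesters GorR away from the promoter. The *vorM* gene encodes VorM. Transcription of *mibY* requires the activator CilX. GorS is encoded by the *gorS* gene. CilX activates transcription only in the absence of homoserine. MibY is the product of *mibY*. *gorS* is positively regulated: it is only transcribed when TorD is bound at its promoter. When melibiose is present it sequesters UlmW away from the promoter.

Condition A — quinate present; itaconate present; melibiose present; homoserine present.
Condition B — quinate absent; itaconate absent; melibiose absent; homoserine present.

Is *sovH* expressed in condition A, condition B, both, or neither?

Condition A:
Quinate is present, so TorD is active.
No repressor is bound and TorD is active, so *gorS* is transcribed.
So GorS is produced and active.
Itaconate is present, so GorR is inactive.
Melibiose is present, so UlmW is inactive.
Required activator GorR is absent, so *vorM* is not transcribed.
So VorM is not produced.
Homoserine is present, so CilX is inactive.
Required activator CilX is absent, so *mibY* is not transcribed.
So MibY is not produced.
With repressor GorS bound, *sovH* is not transcribed.
→ *sovH* is OFF in A.
Condition B:
Quinate is absent, so TorD is inactive.
Required activator TorD is absent, so *gorS* is not transcribed.
So GorS is not produced.
Itaconate is absent, so GorR is active.
Melibiose is absent, so UlmW is active.
No repressor is bound and GorR and UlmW are active, so *vorM* is transcribed.
So VorM is produced and active.
Homoserine is present, so CilX is inactive.
Required activator CilX is absent, so *mibY* is not transcribed.
So MibY is not produced.
No repressor is bound and VorM is active, so *sovH* is transcribed.
→ *sovH* is ON in B.

B only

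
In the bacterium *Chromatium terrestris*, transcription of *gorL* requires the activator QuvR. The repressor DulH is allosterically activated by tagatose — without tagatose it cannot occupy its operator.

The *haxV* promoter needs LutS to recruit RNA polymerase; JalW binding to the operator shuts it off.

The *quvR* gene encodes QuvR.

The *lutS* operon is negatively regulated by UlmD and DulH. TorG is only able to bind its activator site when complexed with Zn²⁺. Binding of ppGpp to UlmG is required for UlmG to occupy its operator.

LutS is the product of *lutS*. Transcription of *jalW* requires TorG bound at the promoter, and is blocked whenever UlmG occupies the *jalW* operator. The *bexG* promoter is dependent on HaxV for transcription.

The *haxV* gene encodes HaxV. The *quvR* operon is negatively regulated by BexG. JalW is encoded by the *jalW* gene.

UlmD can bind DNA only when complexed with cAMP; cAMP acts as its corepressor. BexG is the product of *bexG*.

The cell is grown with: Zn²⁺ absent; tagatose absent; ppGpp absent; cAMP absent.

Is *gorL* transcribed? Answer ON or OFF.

OFF

cAMP is absent, so UlmD is inactive.
Tagatose is absent, so DulH is inactive.
With no repressor bound, *lutS* is transcribed.
So LutS is produced and active.
Zn²⁺ is absent, so TorG is inactive.
ppGpp is absent, so UlmG is inactive.
Required activator TorG is absent, so *jalW* is not transcribed.
So JalW is not produced.
No repressor is bound and LutS is active, so *haxV* is transcribed.
So HaxV is produced and active.
No repressor is bound and HaxV is active, so *bexG* is transcribed.
So BexG is produced and active.
With repressor BexG bound, *quvR* is not transcribed.
So QuvR is not produced.
Required activator QuvR is absent, so *gorL* is not transcribed.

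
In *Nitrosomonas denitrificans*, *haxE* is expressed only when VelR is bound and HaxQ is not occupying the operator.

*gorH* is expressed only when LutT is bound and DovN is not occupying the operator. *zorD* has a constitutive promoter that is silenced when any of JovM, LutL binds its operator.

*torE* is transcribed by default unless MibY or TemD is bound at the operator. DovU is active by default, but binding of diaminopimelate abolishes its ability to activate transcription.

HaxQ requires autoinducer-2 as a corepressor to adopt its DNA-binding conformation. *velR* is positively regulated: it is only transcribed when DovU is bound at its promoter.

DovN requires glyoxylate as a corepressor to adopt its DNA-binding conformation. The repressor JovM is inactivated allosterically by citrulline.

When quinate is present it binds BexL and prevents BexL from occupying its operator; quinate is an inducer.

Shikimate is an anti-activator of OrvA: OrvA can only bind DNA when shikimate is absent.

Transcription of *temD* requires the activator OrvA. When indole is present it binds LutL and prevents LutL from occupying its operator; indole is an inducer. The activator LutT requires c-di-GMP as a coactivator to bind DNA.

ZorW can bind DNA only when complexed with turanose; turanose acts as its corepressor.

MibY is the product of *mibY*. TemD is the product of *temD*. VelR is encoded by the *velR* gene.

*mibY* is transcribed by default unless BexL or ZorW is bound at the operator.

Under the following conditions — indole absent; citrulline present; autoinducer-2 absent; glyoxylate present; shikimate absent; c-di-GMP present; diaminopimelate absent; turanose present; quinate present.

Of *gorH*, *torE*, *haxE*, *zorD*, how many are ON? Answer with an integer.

c-di-GMP is present, so LutT is active.
Glyoxylate is present, so DovN is active.
With repressor DovN bound, *gorH* is not transcribed.
→ *gorH* is OFF.
Quinate is present, so BexL is inactive.
Turanose is present, so ZorW is active.
With repressor ZorW bound, *mibY* is not transcribed.
So MibY is not produced.
Shikimate is absent, so OrvA is active.
No repressor is bound and OrvA is active, so *temD* is transcribed.
So TemD is produced and active.
With repressor TemD bound, *torE* is not transcribed.
→ *torE* is OFF.
Diaminopimelate is absent, so DovU is active.
No repressor is bound and DovU is active, so *velR* is transcribed.
So VelR is produced and active.
Autoinducer-2 is absent, so HaxQ is inactive.
No repressor is bound and VelR is active, so *haxE* is transcribed.
→ *haxE* is ON.
Citrulline is present, so JovM is inactive.
Indole is absent, so LutL is active.
With repressor LutL bound, *zorD* is not transcribed.
→ *zorD* is OFF.
1 of the 4 genes is transcribed.

1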